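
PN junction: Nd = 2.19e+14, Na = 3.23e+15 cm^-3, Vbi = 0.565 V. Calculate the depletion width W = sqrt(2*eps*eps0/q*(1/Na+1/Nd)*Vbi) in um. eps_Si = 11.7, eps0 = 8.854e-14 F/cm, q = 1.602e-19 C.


Step 1: 1/Na + 1/Nd = 1/3.23e+15 + 1/2.19e+14 = 4.87581e-15
Step 2: 2*eps*eps0/q = 2*11.7*8.854e-14/1.602e-19 = 1.293281e+07
Step 3: W^2 = 1.293281e+07 * 4.87581e-15 * 0.565 = 3.56277e-08
Step 4: W = sqrt(3.56277e-08) = 1.888e-04 cm = 1.888 um

1.888


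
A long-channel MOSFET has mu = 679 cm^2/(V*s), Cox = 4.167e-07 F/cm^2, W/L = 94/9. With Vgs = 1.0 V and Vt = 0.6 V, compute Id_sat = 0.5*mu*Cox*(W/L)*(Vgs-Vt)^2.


Step 1: Overdrive voltage Vov = Vgs - Vt = 1.0 - 0.6 = 0.4 V
Step 2: W/L = 94/9 = 10.4444
Step 3: Id = 0.5 * 679 * 4.167e-07 * 10.4444 * 0.4^2
Step 4: Id = 2.36e-04 A

2.36e-04


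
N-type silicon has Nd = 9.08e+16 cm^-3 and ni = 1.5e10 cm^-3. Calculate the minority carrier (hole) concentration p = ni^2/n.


Step 1: Since Nd >> ni, n ≈ Nd = 9.08e+16 cm^-3
Step 2: p = ni^2 / n = (1.5e10)^2 / 9.08e+16
Step 3: p = 2.25e20 / 9.08e+16 = 2.48e+03 cm^-3

2.48e+03


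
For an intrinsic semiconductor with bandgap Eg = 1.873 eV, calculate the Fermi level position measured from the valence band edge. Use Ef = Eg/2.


Step 1: For an intrinsic semiconductor, the Fermi level sits at midgap.
Step 2: Ef = Eg / 2 = 1.873 / 2 = 0.9365 eV

0.9365


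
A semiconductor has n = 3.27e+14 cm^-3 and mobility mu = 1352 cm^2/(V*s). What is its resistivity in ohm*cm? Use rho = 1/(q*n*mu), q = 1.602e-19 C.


Step 1: sigma = q * n * mu = 1.602e-19 * 3.27e+14 * 1352 = 7.08251e-02 S/cm
Step 2: rho = 1 / sigma = 1 / 7.08251e-02 = 14.12 ohm*cm

14.12


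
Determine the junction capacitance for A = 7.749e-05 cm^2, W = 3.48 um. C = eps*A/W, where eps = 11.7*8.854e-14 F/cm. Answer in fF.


Step 1: eps_Si = 11.7 * 8.854e-14 = 1.035918e-12 F/cm
Step 2: W in cm = 3.48 * 1e-4 = 3.48e-04 cm
Step 3: C = 1.035918e-12 * 7.749e-05 / 3.48e-04 = 2.306704e-13 F
Step 4: C = 230.67 fF

230.67


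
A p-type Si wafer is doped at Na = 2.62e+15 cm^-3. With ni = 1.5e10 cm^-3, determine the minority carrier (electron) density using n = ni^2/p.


Step 1: Majority hole concentration p ≈ Na = 2.62e+15 cm^-3
Step 2: n = ni^2 / Na = (1.5e10)^2 / 2.62e+15
Step 3: n = 8.59e+04 cm^-3

8.59e+04


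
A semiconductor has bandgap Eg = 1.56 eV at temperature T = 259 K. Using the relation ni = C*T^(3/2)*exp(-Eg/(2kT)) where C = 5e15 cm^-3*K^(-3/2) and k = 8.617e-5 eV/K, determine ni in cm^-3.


Step 1: Compute kT = 8.617e-5 * 259 = 0.02231803 eV
Step 2: Exponent = -Eg/(2kT) = -1.56/(2*0.02231803) = -34.94932
Step 3: T^(3/2) = 259^1.5 = 4168.21
Step 4: ni = 5e15 * 4168.21 * exp(-34.94932) = 1.38e+04 cm^-3

1.38e+04


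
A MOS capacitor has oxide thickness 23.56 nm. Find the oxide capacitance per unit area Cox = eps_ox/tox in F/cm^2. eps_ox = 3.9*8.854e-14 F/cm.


Step 1: eps_ox = 3.9 * 8.854e-14 = 3.45306e-13 F/cm
Step 2: tox in cm = 23.56 nm * 1e-7 = 2.3560e-06 cm
Step 3: Cox = 3.45306e-13 / 2.3560e-06 = 1.47e-07 F/cm^2

1.47e-07


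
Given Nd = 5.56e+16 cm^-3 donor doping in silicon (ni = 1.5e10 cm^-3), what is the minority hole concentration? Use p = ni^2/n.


Step 1: Since Nd >> ni, n ≈ Nd = 5.56e+16 cm^-3
Step 2: p = ni^2 / n = (1.5e10)^2 / 5.56e+16
Step 3: p = 2.25e20 / 5.56e+16 = 4.05e+03 cm^-3

4.05e+03


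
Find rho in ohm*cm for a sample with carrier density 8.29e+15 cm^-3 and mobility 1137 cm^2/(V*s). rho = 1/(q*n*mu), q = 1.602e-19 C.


Step 1: sigma = q * n * mu = 1.602e-19 * 8.29e+15 * 1137 = 1.51000e+00 S/cm
Step 2: rho = 1 / sigma = 1 / 1.51000e+00 = 0.6623 ohm*cm

0.6623


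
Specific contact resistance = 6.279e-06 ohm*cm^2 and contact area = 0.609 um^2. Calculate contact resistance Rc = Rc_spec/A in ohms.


Step 1: Convert area to cm^2: 0.609 um^2 = 6.0900e-09 cm^2
Step 2: Rc = Rc_spec / A = 6.279e-06 / 6.0900e-09
Step 3: Rc = 1.03e+03 ohms

1.03e+03


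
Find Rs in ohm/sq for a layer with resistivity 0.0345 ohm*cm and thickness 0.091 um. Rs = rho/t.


Step 1: Convert thickness to cm: t = 0.091 um = 9.1000e-06 cm
Step 2: Rs = rho / t = 0.0345 / 9.1000e-06
Step 3: Rs = 3791.2 ohm/sq

3791.2


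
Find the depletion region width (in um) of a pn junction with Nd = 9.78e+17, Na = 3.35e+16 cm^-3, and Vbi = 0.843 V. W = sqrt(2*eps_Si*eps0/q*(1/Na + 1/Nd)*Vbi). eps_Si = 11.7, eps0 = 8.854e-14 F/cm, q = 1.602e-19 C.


Step 1: 1/Na + 1/Nd = 1/3.35e+16 + 1/9.78e+17 = 3.08732e-17
Step 2: 2*eps*eps0/q = 2*11.7*8.854e-14/1.602e-19 = 1.293281e+07
Step 3: W^2 = 1.293281e+07 * 3.08732e-17 * 0.843 = 3.36591e-10
Step 4: W = sqrt(3.36591e-10) = 1.835e-05 cm = 0.1835 um

0.1835


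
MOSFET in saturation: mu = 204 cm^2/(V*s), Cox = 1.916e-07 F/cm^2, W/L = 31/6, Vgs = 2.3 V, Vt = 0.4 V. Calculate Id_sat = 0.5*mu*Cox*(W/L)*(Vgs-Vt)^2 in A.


Step 1: Overdrive voltage Vov = Vgs - Vt = 2.3 - 0.4 = 1.9 V
Step 2: W/L = 31/6 = 5.16667
Step 3: Id = 0.5 * 204 * 1.916e-07 * 5.16667 * 1.9^2
Step 4: Id = 3.65e-04 A

3.65e-04


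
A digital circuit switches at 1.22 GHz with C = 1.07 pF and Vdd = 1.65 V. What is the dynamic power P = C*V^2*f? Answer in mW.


Step 1: V^2 = 1.65^2 = 2.7225 V^2
Step 2: P = C*V^2*f = 1.07e-12 F * 2.7225 * 1.22e9 Hz
Step 3: P = 3.5539515e-03 W
Step 4: P = 3.554 mW

3.554


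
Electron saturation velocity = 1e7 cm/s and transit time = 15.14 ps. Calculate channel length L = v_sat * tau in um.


Step 1: tau in seconds = 15.14 ps * 1e-12 = 1.5140e-11 s
Step 2: L = v_sat * tau = 1e7 * 1.5140e-11 = 1.5140e-04 cm
Step 3: L in um = 1.5140e-04 * 1e4 = 1.514 um

1.514


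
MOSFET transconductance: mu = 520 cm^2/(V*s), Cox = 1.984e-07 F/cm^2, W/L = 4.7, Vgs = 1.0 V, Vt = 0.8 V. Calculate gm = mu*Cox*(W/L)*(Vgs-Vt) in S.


Step 1: Vov = Vgs - Vt = 1.0 - 0.8 = 0.2 V
Step 2: gm = mu * Cox * (W/L) * Vov
Step 3: gm = 520 * 1.984e-07 * 4.7 * 0.2 = 9.70e-05 S

9.70e-05


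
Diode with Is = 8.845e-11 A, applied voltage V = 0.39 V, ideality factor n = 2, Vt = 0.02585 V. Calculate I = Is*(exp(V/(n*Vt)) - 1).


Step 1: V/(n*Vt) = 0.39/(2*0.02585) = 7.5435
Step 2: exp(7.5435) = 1.8884e+03
Step 3: I = 8.845e-11 * (1.8884e+03 - 1) = 1.67e-07 A

1.67e-07


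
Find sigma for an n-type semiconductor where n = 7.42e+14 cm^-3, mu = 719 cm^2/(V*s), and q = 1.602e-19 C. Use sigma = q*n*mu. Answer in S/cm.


Step 1: sigma = q * n * mu
Step 2: sigma = 1.602e-19 * 7.42e+14 * 719
Step 3: sigma = 8.547e-02 S/cm

8.547e-02


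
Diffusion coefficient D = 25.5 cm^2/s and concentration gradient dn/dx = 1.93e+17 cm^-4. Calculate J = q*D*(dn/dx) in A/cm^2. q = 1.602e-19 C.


Step 1: J = q * D * (dn/dx)
Step 2: J = 1.602e-19 * 25.5 * 1.93e+17
Step 3: J = 7.88e-01 A/cm^2

7.88e-01


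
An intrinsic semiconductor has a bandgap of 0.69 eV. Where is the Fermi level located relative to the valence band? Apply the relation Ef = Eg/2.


Step 1: For an intrinsic semiconductor, the Fermi level sits at midgap.
Step 2: Ef = Eg / 2 = 0.69 / 2 = 0.345 eV

0.345


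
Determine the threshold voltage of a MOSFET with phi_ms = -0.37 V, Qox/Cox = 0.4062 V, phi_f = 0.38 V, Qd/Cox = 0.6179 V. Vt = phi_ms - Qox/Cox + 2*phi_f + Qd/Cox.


Step 1: Vt = phi_ms - Qox/Cox + 2*phi_f + Qd/Cox
Step 2: Vt = -0.37 - 0.4062 + 2*0.38 + 0.6179
Step 3: Vt = -0.37 - 0.4062 + 0.76 + 0.6179
Step 4: Vt = 0.6017 V

0.6017


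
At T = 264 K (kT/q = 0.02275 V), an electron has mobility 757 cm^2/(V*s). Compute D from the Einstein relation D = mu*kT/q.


Step 1: D = mu * (kT/q)
Step 2: D = 757 * 0.02275
Step 3: D = 17.22 cm^2/s

17.22


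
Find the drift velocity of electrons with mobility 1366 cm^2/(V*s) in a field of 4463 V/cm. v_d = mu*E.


Step 1: v_d = mu * E
Step 2: v_d = 1366 * 4463 = 6096458
Step 3: v_d = 6.10e+06 cm/s

6.10e+06


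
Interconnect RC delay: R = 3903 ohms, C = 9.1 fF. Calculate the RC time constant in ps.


Step 1: tau = R * C
Step 2: tau = 3903 * 9.1 fF = 3903 * 9.1e-15 F
Step 3: tau = 3.55173e-11 s = 35.5173 ps

35.5173


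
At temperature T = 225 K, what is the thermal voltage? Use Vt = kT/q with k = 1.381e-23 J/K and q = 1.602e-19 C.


Step 1: kT = 1.381e-23 * 225 = 3.10725e-21 J
Step 2: Vt = kT/q = 3.10725e-21 / 1.602e-19
Step 3: Vt = 0.0194 V

0.0194


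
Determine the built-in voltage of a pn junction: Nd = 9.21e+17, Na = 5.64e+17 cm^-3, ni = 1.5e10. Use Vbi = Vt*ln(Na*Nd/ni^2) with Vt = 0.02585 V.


Step 1: Compute Na*Nd/ni^2 = 5.64e+17 * 9.21e+17 / (1.5e10)^2 = 2.3086e+15
Step 2: ln(2.3086e+15) = 35.3754
Step 3: Vbi = 0.02585 * 35.3754 = 0.914 V

0.914


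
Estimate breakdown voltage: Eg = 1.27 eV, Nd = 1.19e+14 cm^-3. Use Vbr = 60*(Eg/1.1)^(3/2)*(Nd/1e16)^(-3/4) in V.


Step 1: Eg/1.1 = 1.27/1.1 = 1.154545
Step 2: (Eg/1.1)^1.5 = 1.154545^1.5 = 1.240556
Step 3: (Nd/1e16)^(-0.75) = (0.0119)^(-0.75) = 27.754907
Step 4: Vbr = 60 * 1.240556 * 27.754907 = 2065.9 V

2065.9


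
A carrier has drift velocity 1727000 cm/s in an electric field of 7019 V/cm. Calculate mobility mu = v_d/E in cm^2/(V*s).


Step 1: mu = v_d / E
Step 2: mu = 1727000 / 7019
Step 3: mu = 246.05 cm^2/(V*s)

246.05


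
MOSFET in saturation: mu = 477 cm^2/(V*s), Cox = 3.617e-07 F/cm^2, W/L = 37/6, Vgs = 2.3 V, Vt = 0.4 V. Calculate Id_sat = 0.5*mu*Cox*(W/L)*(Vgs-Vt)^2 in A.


Step 1: Overdrive voltage Vov = Vgs - Vt = 2.3 - 0.4 = 1.9 V
Step 2: W/L = 37/6 = 6.16667
Step 3: Id = 0.5 * 477 * 3.617e-07 * 6.16667 * 1.9^2
Step 4: Id = 1.92e-03 A

1.92e-03


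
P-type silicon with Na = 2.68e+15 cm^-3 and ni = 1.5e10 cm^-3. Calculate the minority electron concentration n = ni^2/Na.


Step 1: Majority hole concentration p ≈ Na = 2.68e+15 cm^-3
Step 2: n = ni^2 / Na = (1.5e10)^2 / 2.68e+15
Step 3: n = 8.40e+04 cm^-3

8.40e+04


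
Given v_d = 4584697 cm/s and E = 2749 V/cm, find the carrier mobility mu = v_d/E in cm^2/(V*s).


Step 1: mu = v_d / E
Step 2: mu = 4584697 / 2749
Step 3: mu = 1667.77 cm^2/(V*s)

1667.77


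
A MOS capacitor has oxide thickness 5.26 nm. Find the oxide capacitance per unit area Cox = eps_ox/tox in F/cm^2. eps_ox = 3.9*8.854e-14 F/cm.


Step 1: eps_ox = 3.9 * 8.854e-14 = 3.45306e-13 F/cm
Step 2: tox in cm = 5.26 nm * 1e-7 = 5.2600e-07 cm
Step 3: Cox = 3.45306e-13 / 5.2600e-07 = 6.56e-07 F/cm^2

6.56e-07


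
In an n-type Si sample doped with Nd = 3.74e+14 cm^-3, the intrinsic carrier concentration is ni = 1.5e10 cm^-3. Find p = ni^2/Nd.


Step 1: Since Nd >> ni, n ≈ Nd = 3.74e+14 cm^-3
Step 2: p = ni^2 / n = (1.5e10)^2 / 3.74e+14
Step 3: p = 2.25e20 / 3.74e+14 = 6.02e+05 cm^-3

6.02e+05


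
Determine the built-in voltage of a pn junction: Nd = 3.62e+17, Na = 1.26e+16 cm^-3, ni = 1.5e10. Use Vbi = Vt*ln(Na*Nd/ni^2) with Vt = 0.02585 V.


Step 1: Compute Na*Nd/ni^2 = 1.26e+16 * 3.62e+17 / (1.5e10)^2 = 2.0272e+13
Step 2: ln(2.0272e+13) = 30.6403
Step 3: Vbi = 0.02585 * 30.6403 = 0.792 V

0.792


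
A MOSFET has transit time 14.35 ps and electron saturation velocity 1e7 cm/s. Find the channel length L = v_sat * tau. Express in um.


Step 1: tau in seconds = 14.35 ps * 1e-12 = 1.4350e-11 s
Step 2: L = v_sat * tau = 1e7 * 1.4350e-11 = 1.4350e-04 cm
Step 3: L in um = 1.4350e-04 * 1e4 = 1.435 um

1.435


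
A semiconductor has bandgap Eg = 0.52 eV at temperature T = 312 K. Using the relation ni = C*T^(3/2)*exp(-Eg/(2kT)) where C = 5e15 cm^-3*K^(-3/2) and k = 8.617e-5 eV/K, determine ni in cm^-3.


Step 1: Compute kT = 8.617e-5 * 312 = 0.02688504 eV
Step 2: Exponent = -Eg/(2kT) = -0.52/(2*0.02688504) = -9.67081
Step 3: T^(3/2) = 312^1.5 = 5511.02
Step 4: ni = 5e15 * 5511.02 * exp(-9.67081) = 1.74e+15 cm^-3

1.74e+15


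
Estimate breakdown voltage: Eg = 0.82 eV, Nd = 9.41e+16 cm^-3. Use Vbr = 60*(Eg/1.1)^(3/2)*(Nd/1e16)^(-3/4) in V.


Step 1: Eg/1.1 = 0.82/1.1 = 0.745455
Step 2: (Eg/1.1)^1.5 = 0.745455^1.5 = 0.643624
Step 3: (Nd/1e16)^(-0.75) = (9.41)^(-0.75) = 0.186126
Step 4: Vbr = 60 * 0.643624 * 0.186126 = 7.2 V

7.2


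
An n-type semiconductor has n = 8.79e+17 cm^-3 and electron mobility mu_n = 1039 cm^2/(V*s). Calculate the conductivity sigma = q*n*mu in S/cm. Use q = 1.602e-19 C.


Step 1: sigma = q * n * mu
Step 2: sigma = 1.602e-19 * 8.79e+17 * 1039
Step 3: sigma = 1.463e+02 S/cm

1.463e+02


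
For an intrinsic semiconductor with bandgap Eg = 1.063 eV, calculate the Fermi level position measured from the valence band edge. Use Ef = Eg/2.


Step 1: For an intrinsic semiconductor, the Fermi level sits at midgap.
Step 2: Ef = Eg / 2 = 1.063 / 2 = 0.5315 eV

0.5315


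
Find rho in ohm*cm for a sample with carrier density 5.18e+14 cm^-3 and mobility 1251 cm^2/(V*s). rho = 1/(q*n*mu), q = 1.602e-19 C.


Step 1: sigma = q * n * mu = 1.602e-19 * 5.18e+14 * 1251 = 1.03812e-01 S/cm
Step 2: rho = 1 / sigma = 1 / 1.03812e-01 = 9.633 ohm*cm

9.633


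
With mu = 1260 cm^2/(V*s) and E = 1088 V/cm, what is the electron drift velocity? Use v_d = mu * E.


Step 1: v_d = mu * E
Step 2: v_d = 1260 * 1088 = 1370880
Step 3: v_d = 1.37e+06 cm/s

1.37e+06


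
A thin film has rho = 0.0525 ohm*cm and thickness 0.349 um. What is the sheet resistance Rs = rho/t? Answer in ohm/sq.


Step 1: Convert thickness to cm: t = 0.349 um = 3.4900e-05 cm
Step 2: Rs = rho / t = 0.0525 / 3.4900e-05
Step 3: Rs = 1504.3 ohm/sq

1504.3


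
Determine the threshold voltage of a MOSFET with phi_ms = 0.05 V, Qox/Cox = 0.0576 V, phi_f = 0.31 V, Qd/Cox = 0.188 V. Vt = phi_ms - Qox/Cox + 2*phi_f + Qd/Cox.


Step 1: Vt = phi_ms - Qox/Cox + 2*phi_f + Qd/Cox
Step 2: Vt = 0.05 - 0.0576 + 2*0.31 + 0.188
Step 3: Vt = 0.05 - 0.0576 + 0.62 + 0.188
Step 4: Vt = 0.8004 V

0.8004


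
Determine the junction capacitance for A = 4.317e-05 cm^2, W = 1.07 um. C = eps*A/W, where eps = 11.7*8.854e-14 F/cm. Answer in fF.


Step 1: eps_Si = 11.7 * 8.854e-14 = 1.035918e-12 F/cm
Step 2: W in cm = 1.07 * 1e-4 = 1.07e-04 cm
Step 3: C = 1.035918e-12 * 4.317e-05 / 1.07e-04 = 4.179493e-13 F
Step 4: C = 417.95 fF

417.95


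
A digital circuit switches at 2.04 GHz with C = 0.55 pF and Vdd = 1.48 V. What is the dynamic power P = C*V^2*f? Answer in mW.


Step 1: V^2 = 1.48^2 = 2.1904 V^2
Step 2: P = C*V^2*f = 0.55e-12 F * 2.1904 * 2.04e9 Hz
Step 3: P = 2.4576288e-03 W
Step 4: P = 2.458 mW

2.458


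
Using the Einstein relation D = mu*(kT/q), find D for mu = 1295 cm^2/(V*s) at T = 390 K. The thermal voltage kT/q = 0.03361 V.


Step 1: D = mu * (kT/q)
Step 2: D = 1295 * 0.03361
Step 3: D = 43.52 cm^2/s

43.52


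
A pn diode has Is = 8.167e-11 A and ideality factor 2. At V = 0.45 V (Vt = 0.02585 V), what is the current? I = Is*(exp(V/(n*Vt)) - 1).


Step 1: V/(n*Vt) = 0.45/(2*0.02585) = 8.7041
Step 2: exp(8.7041) = 6.0276e+03
Step 3: I = 8.167e-11 * (6.0276e+03 - 1) = 4.92e-07 A

4.92e-07


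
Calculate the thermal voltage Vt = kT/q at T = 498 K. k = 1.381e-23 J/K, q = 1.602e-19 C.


Step 1: kT = 1.381e-23 * 498 = 6.87738e-21 J
Step 2: Vt = kT/q = 6.87738e-21 / 1.602e-19
Step 3: Vt = 0.04293 V

0.04293


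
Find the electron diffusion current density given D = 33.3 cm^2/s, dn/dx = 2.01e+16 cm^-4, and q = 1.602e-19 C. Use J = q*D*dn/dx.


Step 1: J = q * D * (dn/dx)
Step 2: J = 1.602e-19 * 33.3 * 2.01e+16
Step 3: J = 1.07e-01 A/cm^2

1.07e-01


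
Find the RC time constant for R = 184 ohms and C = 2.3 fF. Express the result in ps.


Step 1: tau = R * C
Step 2: tau = 184 * 2.3 fF = 184 * 2.3e-15 F
Step 3: tau = 4.232e-13 s = 0.4232 ps

0.4232


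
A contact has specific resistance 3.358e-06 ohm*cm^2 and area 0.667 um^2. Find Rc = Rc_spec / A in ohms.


Step 1: Convert area to cm^2: 0.667 um^2 = 6.6700e-09 cm^2
Step 2: Rc = Rc_spec / A = 3.358e-06 / 6.6700e-09
Step 3: Rc = 5.03e+02 ohms

5.03e+02


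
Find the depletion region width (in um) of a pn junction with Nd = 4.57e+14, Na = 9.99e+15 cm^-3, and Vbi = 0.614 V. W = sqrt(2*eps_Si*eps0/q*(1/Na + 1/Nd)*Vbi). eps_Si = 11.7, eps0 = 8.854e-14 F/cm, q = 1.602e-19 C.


Step 1: 1/Na + 1/Nd = 1/9.99e+15 + 1/4.57e+14 = 2.28828e-15
Step 2: 2*eps*eps0/q = 2*11.7*8.854e-14/1.602e-19 = 1.293281e+07
Step 3: W^2 = 1.293281e+07 * 2.28828e-15 * 0.614 = 1.81706e-08
Step 4: W = sqrt(1.81706e-08) = 1.348e-04 cm = 1.348 um

1.348


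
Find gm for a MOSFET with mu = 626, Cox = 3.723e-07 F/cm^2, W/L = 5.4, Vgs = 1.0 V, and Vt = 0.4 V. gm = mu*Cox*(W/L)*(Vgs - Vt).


Step 1: Vov = Vgs - Vt = 1.0 - 0.4 = 0.6 V
Step 2: gm = mu * Cox * (W/L) * Vov
Step 3: gm = 626 * 3.723e-07 * 5.4 * 0.6 = 7.55e-04 S

7.55e-04


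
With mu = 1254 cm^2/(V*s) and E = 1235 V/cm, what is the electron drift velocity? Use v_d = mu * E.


Step 1: v_d = mu * E
Step 2: v_d = 1254 * 1235 = 1548690
Step 3: v_d = 1.55e+06 cm/s

1.55e+06


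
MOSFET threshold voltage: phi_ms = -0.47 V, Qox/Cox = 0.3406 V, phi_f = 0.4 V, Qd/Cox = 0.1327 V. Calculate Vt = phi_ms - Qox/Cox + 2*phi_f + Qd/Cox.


Step 1: Vt = phi_ms - Qox/Cox + 2*phi_f + Qd/Cox
Step 2: Vt = -0.47 - 0.3406 + 2*0.4 + 0.1327
Step 3: Vt = -0.47 - 0.3406 + 0.8 + 0.1327
Step 4: Vt = 0.1221 V

0.1221


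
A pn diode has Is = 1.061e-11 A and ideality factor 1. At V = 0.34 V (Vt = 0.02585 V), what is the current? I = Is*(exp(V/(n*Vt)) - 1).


Step 1: V/(n*Vt) = 0.34/(1*0.02585) = 13.1528
Step 2: exp(13.1528) = 5.1545e+05
Step 3: I = 1.061e-11 * (5.1545e+05 - 1) = 5.47e-06 A

5.47e-06


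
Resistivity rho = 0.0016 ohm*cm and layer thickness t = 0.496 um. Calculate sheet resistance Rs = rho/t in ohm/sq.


Step 1: Convert thickness to cm: t = 0.496 um = 4.9600e-05 cm
Step 2: Rs = rho / t = 0.0016 / 4.9600e-05
Step 3: Rs = 32.3 ohm/sq

32.3


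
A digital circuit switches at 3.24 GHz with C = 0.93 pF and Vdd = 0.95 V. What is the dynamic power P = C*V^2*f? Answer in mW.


Step 1: V^2 = 0.95^2 = 0.9025 V^2
Step 2: P = C*V^2*f = 0.93e-12 F * 0.9025 * 3.24e9 Hz
Step 3: P = 2.719413e-03 W
Step 4: P = 2.719 mW

2.719


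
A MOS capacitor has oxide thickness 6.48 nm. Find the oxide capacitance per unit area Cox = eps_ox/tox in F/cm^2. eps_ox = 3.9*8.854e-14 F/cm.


Step 1: eps_ox = 3.9 * 8.854e-14 = 3.45306e-13 F/cm
Step 2: tox in cm = 6.48 nm * 1e-7 = 6.4800e-07 cm
Step 3: Cox = 3.45306e-13 / 6.4800e-07 = 5.33e-07 F/cm^2

5.33e-07


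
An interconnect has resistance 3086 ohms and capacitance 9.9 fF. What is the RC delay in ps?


Step 1: tau = R * C
Step 2: tau = 3086 * 9.9 fF = 3086 * 9.9e-15 F
Step 3: tau = 3.05514e-11 s = 30.5514 ps

30.5514


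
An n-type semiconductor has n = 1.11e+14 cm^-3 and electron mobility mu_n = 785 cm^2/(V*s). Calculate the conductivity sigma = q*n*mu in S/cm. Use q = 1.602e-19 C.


Step 1: sigma = q * n * mu
Step 2: sigma = 1.602e-19 * 1.11e+14 * 785
Step 3: sigma = 1.396e-02 S/cm

1.396e-02


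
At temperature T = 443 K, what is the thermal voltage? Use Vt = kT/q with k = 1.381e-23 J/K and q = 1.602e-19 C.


Step 1: kT = 1.381e-23 * 443 = 6.11783e-21 J
Step 2: Vt = kT/q = 6.11783e-21 / 1.602e-19
Step 3: Vt = 0.03819 V

0.03819


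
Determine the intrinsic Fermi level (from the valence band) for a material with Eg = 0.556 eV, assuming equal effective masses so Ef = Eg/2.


Step 1: For an intrinsic semiconductor, the Fermi level sits at midgap.
Step 2: Ef = Eg / 2 = 0.556 / 2 = 0.278 eV

0.278


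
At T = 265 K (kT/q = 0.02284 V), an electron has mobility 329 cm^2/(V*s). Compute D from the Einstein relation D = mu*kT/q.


Step 1: D = mu * (kT/q)
Step 2: D = 329 * 0.02284
Step 3: D = 7.51 cm^2/s

7.51


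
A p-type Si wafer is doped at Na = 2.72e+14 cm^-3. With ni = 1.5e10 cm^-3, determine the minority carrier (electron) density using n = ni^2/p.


Step 1: Majority hole concentration p ≈ Na = 2.72e+14 cm^-3
Step 2: n = ni^2 / Na = (1.5e10)^2 / 2.72e+14
Step 3: n = 8.27e+05 cm^-3

8.27e+05


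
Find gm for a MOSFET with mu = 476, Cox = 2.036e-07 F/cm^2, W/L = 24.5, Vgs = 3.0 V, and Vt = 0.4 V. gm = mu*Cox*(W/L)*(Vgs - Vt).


Step 1: Vov = Vgs - Vt = 3.0 - 0.4 = 2.6 V
Step 2: gm = mu * Cox * (W/L) * Vov
Step 3: gm = 476 * 2.036e-07 * 24.5 * 2.6 = 6.17e-03 S

6.17e-03


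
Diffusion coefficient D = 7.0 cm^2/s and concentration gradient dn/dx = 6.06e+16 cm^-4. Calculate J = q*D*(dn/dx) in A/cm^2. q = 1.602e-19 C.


Step 1: J = q * D * (dn/dx)
Step 2: J = 1.602e-19 * 7.0 * 6.06e+16
Step 3: J = 6.80e-02 A/cm^2

6.80e-02


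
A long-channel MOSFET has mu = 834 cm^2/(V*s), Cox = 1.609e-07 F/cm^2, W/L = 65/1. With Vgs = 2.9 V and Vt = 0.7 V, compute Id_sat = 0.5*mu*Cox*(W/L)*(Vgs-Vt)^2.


Step 1: Overdrive voltage Vov = Vgs - Vt = 2.9 - 0.7 = 2.2 V
Step 2: W/L = 65/1 = 65
Step 3: Id = 0.5 * 834 * 1.609e-07 * 65 * 2.2^2
Step 4: Id = 2.11e-02 A

2.11e-02


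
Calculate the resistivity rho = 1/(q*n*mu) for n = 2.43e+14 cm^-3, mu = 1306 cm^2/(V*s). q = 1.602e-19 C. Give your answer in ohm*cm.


Step 1: sigma = q * n * mu = 1.602e-19 * 2.43e+14 * 1306 = 5.08408e-02 S/cm
Step 2: rho = 1 / sigma = 1 / 5.08408e-02 = 19.67 ohm*cm

19.67


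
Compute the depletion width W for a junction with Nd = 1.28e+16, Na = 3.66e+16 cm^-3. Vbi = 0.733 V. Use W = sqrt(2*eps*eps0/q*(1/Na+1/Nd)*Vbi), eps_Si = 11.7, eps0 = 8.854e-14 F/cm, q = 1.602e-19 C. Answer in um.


Step 1: 1/Na + 1/Nd = 1/3.66e+16 + 1/1.28e+16 = 1.05447e-16
Step 2: 2*eps*eps0/q = 2*11.7*8.854e-14/1.602e-19 = 1.293281e+07
Step 3: W^2 = 1.293281e+07 * 1.05447e-16 * 0.733 = 9.99611e-10
Step 4: W = sqrt(9.99611e-10) = 3.162e-05 cm = 0.3162 um

0.3162


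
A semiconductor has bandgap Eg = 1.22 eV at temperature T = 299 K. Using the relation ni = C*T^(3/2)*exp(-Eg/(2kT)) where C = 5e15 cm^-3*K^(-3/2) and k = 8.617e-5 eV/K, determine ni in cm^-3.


Step 1: Compute kT = 8.617e-5 * 299 = 0.02576483 eV
Step 2: Exponent = -Eg/(2kT) = -1.22/(2*0.02576483) = -23.67569
Step 3: T^(3/2) = 299^1.5 = 5170.19
Step 4: ni = 5e15 * 5170.19 * exp(-23.67569) = 1.35e+09 cm^-3

1.35e+09


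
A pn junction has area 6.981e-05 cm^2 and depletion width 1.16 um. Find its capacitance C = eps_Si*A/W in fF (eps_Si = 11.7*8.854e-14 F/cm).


Step 1: eps_Si = 11.7 * 8.854e-14 = 1.035918e-12 F/cm
Step 2: W in cm = 1.16 * 1e-4 = 1.16e-04 cm
Step 3: C = 1.035918e-12 * 6.981e-05 / 1.16e-04 = 6.234262e-13 F
Step 4: C = 623.43 fF

623.43


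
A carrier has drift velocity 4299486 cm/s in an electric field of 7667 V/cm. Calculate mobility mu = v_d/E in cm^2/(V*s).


Step 1: mu = v_d / E
Step 2: mu = 4299486 / 7667
Step 3: mu = 560.78 cm^2/(V*s)

560.78


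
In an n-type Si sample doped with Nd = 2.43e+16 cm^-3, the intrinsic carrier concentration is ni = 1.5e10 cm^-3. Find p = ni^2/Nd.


Step 1: Since Nd >> ni, n ≈ Nd = 2.43e+16 cm^-3
Step 2: p = ni^2 / n = (1.5e10)^2 / 2.43e+16
Step 3: p = 2.25e20 / 2.43e+16 = 9.26e+03 cm^-3

9.26e+03


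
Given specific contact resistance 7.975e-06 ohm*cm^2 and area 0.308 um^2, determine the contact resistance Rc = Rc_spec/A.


Step 1: Convert area to cm^2: 0.308 um^2 = 3.0800e-09 cm^2
Step 2: Rc = Rc_spec / A = 7.975e-06 / 3.0800e-09
Step 3: Rc = 2.59e+03 ohms

2.59e+03


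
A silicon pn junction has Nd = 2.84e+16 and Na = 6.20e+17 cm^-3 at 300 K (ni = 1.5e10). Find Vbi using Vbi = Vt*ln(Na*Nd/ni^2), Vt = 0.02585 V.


Step 1: Compute Na*Nd/ni^2 = 6.20e+17 * 2.84e+16 / (1.5e10)^2 = 7.8258e+13
Step 2: ln(7.8258e+13) = 31.9910
Step 3: Vbi = 0.02585 * 31.9910 = 0.827 V

0.827


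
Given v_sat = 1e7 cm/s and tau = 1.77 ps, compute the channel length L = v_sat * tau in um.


Step 1: tau in seconds = 1.77 ps * 1e-12 = 1.7700e-12 s
Step 2: L = v_sat * tau = 1e7 * 1.7700e-12 = 1.7700e-05 cm
Step 3: L in um = 1.7700e-05 * 1e4 = 0.177 um

0.177


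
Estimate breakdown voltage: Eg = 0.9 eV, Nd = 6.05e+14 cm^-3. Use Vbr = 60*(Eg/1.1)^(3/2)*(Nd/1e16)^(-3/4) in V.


Step 1: Eg/1.1 = 0.9/1.1 = 0.818182
Step 2: (Eg/1.1)^1.5 = 0.818182^1.5 = 0.740074
Step 3: (Nd/1e16)^(-0.75) = (0.0605)^(-0.75) = 8.197539
Step 4: Vbr = 60 * 0.740074 * 8.197539 = 364.0 V

364.0


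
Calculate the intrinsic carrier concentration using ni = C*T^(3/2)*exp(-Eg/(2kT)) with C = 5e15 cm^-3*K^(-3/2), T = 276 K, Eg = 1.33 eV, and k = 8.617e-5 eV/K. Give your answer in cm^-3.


Step 1: Compute kT = 8.617e-5 * 276 = 0.02378292 eV
Step 2: Exponent = -Eg/(2kT) = -1.33/(2*0.02378292) = -27.96124
Step 3: T^(3/2) = 276^1.5 = 4585.26
Step 4: ni = 5e15 * 4585.26 * exp(-27.96124) = 1.65e+07 cm^-3

1.65e+07


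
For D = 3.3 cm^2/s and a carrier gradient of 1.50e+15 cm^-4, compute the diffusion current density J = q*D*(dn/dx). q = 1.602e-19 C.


Step 1: J = q * D * (dn/dx)
Step 2: J = 1.602e-19 * 3.3 * 1.50e+15
Step 3: J = 7.93e-04 A/cm^2

7.93e-04


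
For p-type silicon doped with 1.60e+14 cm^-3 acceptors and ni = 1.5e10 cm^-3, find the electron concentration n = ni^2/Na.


Step 1: Majority hole concentration p ≈ Na = 1.60e+14 cm^-3
Step 2: n = ni^2 / Na = (1.5e10)^2 / 1.60e+14
Step 3: n = 1.41e+06 cm^-3

1.41e+06


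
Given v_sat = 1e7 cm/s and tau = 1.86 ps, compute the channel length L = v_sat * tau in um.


Step 1: tau in seconds = 1.86 ps * 1e-12 = 1.8600e-12 s
Step 2: L = v_sat * tau = 1e7 * 1.8600e-12 = 1.8600e-05 cm
Step 3: L in um = 1.8600e-05 * 1e4 = 0.186 um

0.186


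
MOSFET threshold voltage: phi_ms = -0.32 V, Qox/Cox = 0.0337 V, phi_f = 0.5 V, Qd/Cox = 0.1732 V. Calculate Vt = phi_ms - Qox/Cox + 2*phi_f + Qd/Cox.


Step 1: Vt = phi_ms - Qox/Cox + 2*phi_f + Qd/Cox
Step 2: Vt = -0.32 - 0.0337 + 2*0.5 + 0.1732
Step 3: Vt = -0.32 - 0.0337 + 1.0 + 0.1732
Step 4: Vt = 0.8195 V

0.8195


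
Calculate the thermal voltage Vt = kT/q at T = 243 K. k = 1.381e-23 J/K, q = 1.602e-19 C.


Step 1: kT = 1.381e-23 * 243 = 3.35583e-21 J
Step 2: Vt = kT/q = 3.35583e-21 / 1.602e-19
Step 3: Vt = 0.02095 V

0.02095


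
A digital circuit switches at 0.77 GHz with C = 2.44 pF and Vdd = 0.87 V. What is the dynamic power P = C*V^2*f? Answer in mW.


Step 1: V^2 = 0.87^2 = 0.7569 V^2
Step 2: P = C*V^2*f = 2.44e-12 F * 0.7569 * 0.77e9 Hz
Step 3: P = 1.42206372e-03 W
Step 4: P = 1.422 mW

1.422


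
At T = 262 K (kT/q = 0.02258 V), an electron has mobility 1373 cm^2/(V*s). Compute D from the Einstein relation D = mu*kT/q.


Step 1: D = mu * (kT/q)
Step 2: D = 1373 * 0.02258
Step 3: D = 31.0 cm^2/s

31.0


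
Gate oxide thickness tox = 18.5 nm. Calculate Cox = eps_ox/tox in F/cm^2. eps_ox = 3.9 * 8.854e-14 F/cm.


Step 1: eps_ox = 3.9 * 8.854e-14 = 3.45306e-13 F/cm
Step 2: tox in cm = 18.5 nm * 1e-7 = 1.8500e-06 cm
Step 3: Cox = 3.45306e-13 / 1.8500e-06 = 1.87e-07 F/cm^2

1.87e-07


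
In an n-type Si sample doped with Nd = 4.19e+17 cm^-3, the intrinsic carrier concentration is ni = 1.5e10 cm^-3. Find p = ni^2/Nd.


Step 1: Since Nd >> ni, n ≈ Nd = 4.19e+17 cm^-3
Step 2: p = ni^2 / n = (1.5e10)^2 / 4.19e+17
Step 3: p = 2.25e20 / 4.19e+17 = 5.37e+02 cm^-3

5.37e+02


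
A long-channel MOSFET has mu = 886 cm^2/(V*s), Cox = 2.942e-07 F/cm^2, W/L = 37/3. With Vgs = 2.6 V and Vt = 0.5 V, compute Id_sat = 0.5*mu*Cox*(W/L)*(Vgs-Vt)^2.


Step 1: Overdrive voltage Vov = Vgs - Vt = 2.6 - 0.5 = 2.1 V
Step 2: W/L = 37/3 = 12.3333
Step 3: Id = 0.5 * 886 * 2.942e-07 * 12.3333 * 2.1^2
Step 4: Id = 7.09e-03 A

7.09e-03


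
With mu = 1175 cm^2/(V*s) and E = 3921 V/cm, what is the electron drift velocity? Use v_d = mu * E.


Step 1: v_d = mu * E
Step 2: v_d = 1175 * 3921 = 4607175
Step 3: v_d = 4.61e+06 cm/s

4.61e+06


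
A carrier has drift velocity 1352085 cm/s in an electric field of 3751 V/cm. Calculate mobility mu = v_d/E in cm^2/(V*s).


Step 1: mu = v_d / E
Step 2: mu = 1352085 / 3751
Step 3: mu = 360.46 cm^2/(V*s)

360.46


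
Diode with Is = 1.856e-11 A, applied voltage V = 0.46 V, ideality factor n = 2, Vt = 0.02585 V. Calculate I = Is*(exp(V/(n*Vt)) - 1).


Step 1: V/(n*Vt) = 0.46/(2*0.02585) = 8.8975
Step 2: exp(8.8975) = 7.3137e+03
Step 3: I = 1.856e-11 * (7.3137e+03 - 1) = 1.36e-07 A

1.36e-07


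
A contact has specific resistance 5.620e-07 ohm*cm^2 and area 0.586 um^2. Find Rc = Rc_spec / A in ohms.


Step 1: Convert area to cm^2: 0.586 um^2 = 5.8600e-09 cm^2
Step 2: Rc = Rc_spec / A = 5.620e-07 / 5.8600e-09
Step 3: Rc = 9.59e+01 ohms

9.59e+01


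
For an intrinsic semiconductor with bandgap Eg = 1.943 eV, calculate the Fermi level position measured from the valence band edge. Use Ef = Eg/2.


Step 1: For an intrinsic semiconductor, the Fermi level sits at midgap.
Step 2: Ef = Eg / 2 = 1.943 / 2 = 0.9715 eV

0.9715


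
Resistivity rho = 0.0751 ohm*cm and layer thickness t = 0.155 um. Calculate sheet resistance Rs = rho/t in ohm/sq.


Step 1: Convert thickness to cm: t = 0.155 um = 1.5500e-05 cm
Step 2: Rs = rho / t = 0.0751 / 1.5500e-05
Step 3: Rs = 4845.2 ohm/sq

4845.2


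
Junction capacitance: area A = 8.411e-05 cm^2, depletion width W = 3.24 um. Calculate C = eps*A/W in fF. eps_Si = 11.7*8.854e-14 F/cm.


Step 1: eps_Si = 11.7 * 8.854e-14 = 1.035918e-12 F/cm
Step 2: W in cm = 3.24 * 1e-4 = 3.24e-04 cm
Step 3: C = 1.035918e-12 * 8.411e-05 / 3.24e-04 = 2.689230e-13 F
Step 4: C = 268.92 fF

268.92


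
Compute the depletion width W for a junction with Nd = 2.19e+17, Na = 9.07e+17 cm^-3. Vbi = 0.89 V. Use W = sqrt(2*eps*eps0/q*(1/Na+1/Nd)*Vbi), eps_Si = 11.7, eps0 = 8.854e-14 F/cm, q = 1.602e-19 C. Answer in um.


Step 1: 1/Na + 1/Nd = 1/9.07e+17 + 1/2.19e+17 = 5.66875e-18
Step 2: 2*eps*eps0/q = 2*11.7*8.854e-14/1.602e-19 = 1.293281e+07
Step 3: W^2 = 1.293281e+07 * 5.66875e-18 * 0.89 = 6.52485e-11
Step 4: W = sqrt(6.52485e-11) = 8.078e-06 cm = 0.08078 um

0.08078


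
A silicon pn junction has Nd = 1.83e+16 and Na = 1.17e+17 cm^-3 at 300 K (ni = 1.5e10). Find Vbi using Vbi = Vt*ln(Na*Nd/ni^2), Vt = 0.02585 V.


Step 1: Compute Na*Nd/ni^2 = 1.17e+17 * 1.83e+16 / (1.5e10)^2 = 9.5160e+12
Step 2: ln(9.5160e+12) = 29.8840
Step 3: Vbi = 0.02585 * 29.8840 = 0.773 V

0.773


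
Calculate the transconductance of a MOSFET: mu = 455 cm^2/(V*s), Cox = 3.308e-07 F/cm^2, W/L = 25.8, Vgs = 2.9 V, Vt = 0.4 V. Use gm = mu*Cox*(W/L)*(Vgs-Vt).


Step 1: Vov = Vgs - Vt = 2.9 - 0.4 = 2.5 V
Step 2: gm = mu * Cox * (W/L) * Vov
Step 3: gm = 455 * 3.308e-07 * 25.8 * 2.5 = 9.71e-03 S

9.71e-03


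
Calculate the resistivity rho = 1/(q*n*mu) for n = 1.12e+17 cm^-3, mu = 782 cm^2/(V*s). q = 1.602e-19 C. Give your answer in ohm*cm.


Step 1: sigma = q * n * mu = 1.602e-19 * 1.12e+17 * 782 = 1.40310e+01 S/cm
Step 2: rho = 1 / sigma = 1 / 1.40310e+01 = 0.07127 ohm*cm

0.07127


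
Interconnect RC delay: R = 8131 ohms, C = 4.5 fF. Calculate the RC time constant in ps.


Step 1: tau = R * C
Step 2: tau = 8131 * 4.5 fF = 8131 * 4.5e-15 F
Step 3: tau = 3.65895e-11 s = 36.5895 ps

36.5895


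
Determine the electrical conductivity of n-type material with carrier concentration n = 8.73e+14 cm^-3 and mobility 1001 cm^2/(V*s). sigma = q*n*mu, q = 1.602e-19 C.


Step 1: sigma = q * n * mu
Step 2: sigma = 1.602e-19 * 8.73e+14 * 1001
Step 3: sigma = 1.400e-01 S/cm

1.400e-01


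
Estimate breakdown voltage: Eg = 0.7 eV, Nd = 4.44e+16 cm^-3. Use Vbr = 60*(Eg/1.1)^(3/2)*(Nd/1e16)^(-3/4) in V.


Step 1: Eg/1.1 = 0.7/1.1 = 0.636364
Step 2: (Eg/1.1)^1.5 = 0.636364^1.5 = 0.507643
Step 3: (Nd/1e16)^(-0.75) = (4.44)^(-0.75) = 0.326936
Step 4: Vbr = 60 * 0.507643 * 0.326936 = 10.0 V

10.0


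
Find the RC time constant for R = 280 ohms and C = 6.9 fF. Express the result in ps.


Step 1: tau = R * C
Step 2: tau = 280 * 6.9 fF = 280 * 6.9e-15 F
Step 3: tau = 1.932e-12 s = 1.932 ps

1.932


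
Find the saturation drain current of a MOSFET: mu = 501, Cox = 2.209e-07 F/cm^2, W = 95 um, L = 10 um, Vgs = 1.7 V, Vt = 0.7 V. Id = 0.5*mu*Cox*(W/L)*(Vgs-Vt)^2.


Step 1: Overdrive voltage Vov = Vgs - Vt = 1.7 - 0.7 = 1.0 V
Step 2: W/L = 95/10 = 9.5
Step 3: Id = 0.5 * 501 * 2.209e-07 * 9.5 * 1.0^2
Step 4: Id = 5.26e-04 A

5.26e-04


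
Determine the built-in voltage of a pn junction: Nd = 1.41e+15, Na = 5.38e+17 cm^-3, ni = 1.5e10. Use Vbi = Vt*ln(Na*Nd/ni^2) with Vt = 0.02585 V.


Step 1: Compute Na*Nd/ni^2 = 5.38e+17 * 1.41e+15 / (1.5e10)^2 = 3.3715e+12
Step 2: ln(3.3715e+12) = 28.8464
Step 3: Vbi = 0.02585 * 28.8464 = 0.746 V

0.746


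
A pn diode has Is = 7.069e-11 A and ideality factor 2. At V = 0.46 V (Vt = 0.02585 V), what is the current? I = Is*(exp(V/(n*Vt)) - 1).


Step 1: V/(n*Vt) = 0.46/(2*0.02585) = 8.8975
Step 2: exp(8.8975) = 7.3137e+03
Step 3: I = 7.069e-11 * (7.3137e+03 - 1) = 5.17e-07 A

5.17e-07


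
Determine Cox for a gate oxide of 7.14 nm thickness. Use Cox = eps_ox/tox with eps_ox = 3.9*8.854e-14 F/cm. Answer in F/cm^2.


Step 1: eps_ox = 3.9 * 8.854e-14 = 3.45306e-13 F/cm
Step 2: tox in cm = 7.14 nm * 1e-7 = 7.1400e-07 cm
Step 3: Cox = 3.45306e-13 / 7.1400e-07 = 4.84e-07 F/cm^2

4.84e-07


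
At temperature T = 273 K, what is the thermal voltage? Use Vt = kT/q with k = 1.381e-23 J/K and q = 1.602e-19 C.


Step 1: kT = 1.381e-23 * 273 = 3.77013e-21 J
Step 2: Vt = kT/q = 3.77013e-21 / 1.602e-19
Step 3: Vt = 0.02353 V

0.02353


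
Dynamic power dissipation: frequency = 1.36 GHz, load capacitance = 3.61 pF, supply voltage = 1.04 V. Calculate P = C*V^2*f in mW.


Step 1: V^2 = 1.04^2 = 1.0816 V^2
Step 2: P = C*V^2*f = 3.61e-12 F * 1.0816 * 1.36e9 Hz
Step 3: P = 5.31022336e-03 W
Step 4: P = 5.31 mW

5.31


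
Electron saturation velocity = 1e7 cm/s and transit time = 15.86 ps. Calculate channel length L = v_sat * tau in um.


Step 1: tau in seconds = 15.86 ps * 1e-12 = 1.5860e-11 s
Step 2: L = v_sat * tau = 1e7 * 1.5860e-11 = 1.5860e-04 cm
Step 3: L in um = 1.5860e-04 * 1e4 = 1.586 um

1.586


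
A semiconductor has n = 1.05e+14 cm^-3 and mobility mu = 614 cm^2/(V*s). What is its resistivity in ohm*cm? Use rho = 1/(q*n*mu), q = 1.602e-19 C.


Step 1: sigma = q * n * mu = 1.602e-19 * 1.05e+14 * 614 = 1.03281e-02 S/cm
Step 2: rho = 1 / sigma = 1 / 1.03281e-02 = 96.82 ohm*cm

96.82


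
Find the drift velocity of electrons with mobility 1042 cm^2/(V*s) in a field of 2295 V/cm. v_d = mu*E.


Step 1: v_d = mu * E
Step 2: v_d = 1042 * 2295 = 2391390
Step 3: v_d = 2.39e+06 cm/s

2.39e+06


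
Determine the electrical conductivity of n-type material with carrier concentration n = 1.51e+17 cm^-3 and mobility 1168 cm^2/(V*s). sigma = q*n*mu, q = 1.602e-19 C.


Step 1: sigma = q * n * mu
Step 2: sigma = 1.602e-19 * 1.51e+17 * 1168
Step 3: sigma = 2.825e+01 S/cm

2.825e+01


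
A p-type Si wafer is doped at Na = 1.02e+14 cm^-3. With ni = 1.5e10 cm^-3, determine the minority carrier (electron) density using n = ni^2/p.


Step 1: Majority hole concentration p ≈ Na = 1.02e+14 cm^-3
Step 2: n = ni^2 / Na = (1.5e10)^2 / 1.02e+14
Step 3: n = 2.21e+06 cm^-3

2.21e+06


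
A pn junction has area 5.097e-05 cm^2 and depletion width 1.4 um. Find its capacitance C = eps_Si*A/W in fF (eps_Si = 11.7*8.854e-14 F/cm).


Step 1: eps_Si = 11.7 * 8.854e-14 = 1.035918e-12 F/cm
Step 2: W in cm = 1.4 * 1e-4 = 1.40e-04 cm
Step 3: C = 1.035918e-12 * 5.097e-05 / 1.40e-04 = 3.771481e-13 F
Step 4: C = 377.15 fF

377.15


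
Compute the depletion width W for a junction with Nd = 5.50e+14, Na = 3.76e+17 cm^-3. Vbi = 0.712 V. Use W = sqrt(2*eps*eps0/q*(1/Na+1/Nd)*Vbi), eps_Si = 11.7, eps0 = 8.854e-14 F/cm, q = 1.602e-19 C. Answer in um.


Step 1: 1/Na + 1/Nd = 1/3.76e+17 + 1/5.50e+14 = 1.82084e-15
Step 2: 2*eps*eps0/q = 2*11.7*8.854e-14/1.602e-19 = 1.293281e+07
Step 3: W^2 = 1.293281e+07 * 1.82084e-15 * 0.712 = 1.67666e-08
Step 4: W = sqrt(1.67666e-08) = 1.295e-04 cm = 1.295 um

1.295


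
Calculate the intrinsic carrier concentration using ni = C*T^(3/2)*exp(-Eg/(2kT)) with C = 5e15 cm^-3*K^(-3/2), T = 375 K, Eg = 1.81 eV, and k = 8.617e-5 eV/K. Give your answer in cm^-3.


Step 1: Compute kT = 8.617e-5 * 375 = 0.03231375 eV
Step 2: Exponent = -Eg/(2kT) = -1.81/(2*0.03231375) = -28.00665
Step 3: T^(3/2) = 375^1.5 = 7261.84
Step 4: ni = 5e15 * 7261.84 * exp(-28.00665) = 2.49e+07 cm^-3

2.49e+07


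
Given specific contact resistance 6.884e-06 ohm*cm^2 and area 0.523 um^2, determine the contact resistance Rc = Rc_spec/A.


Step 1: Convert area to cm^2: 0.523 um^2 = 5.2300e-09 cm^2
Step 2: Rc = Rc_spec / A = 6.884e-06 / 5.2300e-09
Step 3: Rc = 1.32e+03 ohms

1.32e+03


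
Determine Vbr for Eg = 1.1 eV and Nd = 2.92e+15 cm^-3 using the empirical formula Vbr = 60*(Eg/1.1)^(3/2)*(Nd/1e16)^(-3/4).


Step 1: Eg/1.1 = 1.1/1.1 = 1.000000
Step 2: (Eg/1.1)^1.5 = 1.000000^1.5 = 1.000000
Step 3: (Nd/1e16)^(-0.75) = (0.292)^(-0.75) = 2.517462
Step 4: Vbr = 60 * 1.000000 * 2.517462 = 151.0 V

151.0


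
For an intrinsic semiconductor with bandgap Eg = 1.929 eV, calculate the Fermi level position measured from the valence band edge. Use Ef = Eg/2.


Step 1: For an intrinsic semiconductor, the Fermi level sits at midgap.
Step 2: Ef = Eg / 2 = 1.929 / 2 = 0.9645 eV

0.9645


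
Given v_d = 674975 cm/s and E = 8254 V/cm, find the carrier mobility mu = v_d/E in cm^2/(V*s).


Step 1: mu = v_d / E
Step 2: mu = 674975 / 8254
Step 3: mu = 81.78 cm^2/(V*s)

81.78


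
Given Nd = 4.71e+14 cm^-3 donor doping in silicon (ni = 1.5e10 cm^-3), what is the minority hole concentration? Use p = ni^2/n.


Step 1: Since Nd >> ni, n ≈ Nd = 4.71e+14 cm^-3
Step 2: p = ni^2 / n = (1.5e10)^2 / 4.71e+14
Step 3: p = 2.25e20 / 4.71e+14 = 4.78e+05 cm^-3

4.78e+05


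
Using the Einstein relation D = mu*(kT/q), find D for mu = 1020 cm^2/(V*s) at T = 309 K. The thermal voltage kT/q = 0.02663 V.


Step 1: D = mu * (kT/q)
Step 2: D = 1020 * 0.02663
Step 3: D = 27.16 cm^2/s

27.16


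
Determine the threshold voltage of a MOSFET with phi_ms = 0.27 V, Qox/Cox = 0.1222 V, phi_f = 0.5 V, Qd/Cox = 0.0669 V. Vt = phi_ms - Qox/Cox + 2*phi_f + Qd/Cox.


Step 1: Vt = phi_ms - Qox/Cox + 2*phi_f + Qd/Cox
Step 2: Vt = 0.27 - 0.1222 + 2*0.5 + 0.0669
Step 3: Vt = 0.27 - 0.1222 + 1.0 + 0.0669
Step 4: Vt = 1.2147 V

1.2147


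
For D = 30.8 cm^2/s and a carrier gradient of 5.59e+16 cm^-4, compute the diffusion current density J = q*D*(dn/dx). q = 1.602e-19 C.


Step 1: J = q * D * (dn/dx)
Step 2: J = 1.602e-19 * 30.8 * 5.59e+16
Step 3: J = 2.76e-01 A/cm^2

2.76e-01


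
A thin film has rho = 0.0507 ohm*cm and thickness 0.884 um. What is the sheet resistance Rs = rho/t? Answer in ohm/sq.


Step 1: Convert thickness to cm: t = 0.884 um = 8.8400e-05 cm
Step 2: Rs = rho / t = 0.0507 / 8.8400e-05
Step 3: Rs = 573.5 ohm/sq

573.5


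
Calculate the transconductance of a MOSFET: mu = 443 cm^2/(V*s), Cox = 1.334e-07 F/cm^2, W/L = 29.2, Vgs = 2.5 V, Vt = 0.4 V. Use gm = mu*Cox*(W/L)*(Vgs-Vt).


Step 1: Vov = Vgs - Vt = 2.5 - 0.4 = 2.1 V
Step 2: gm = mu * Cox * (W/L) * Vov
Step 3: gm = 443 * 1.334e-07 * 29.2 * 2.1 = 3.62e-03 S

3.62e-03


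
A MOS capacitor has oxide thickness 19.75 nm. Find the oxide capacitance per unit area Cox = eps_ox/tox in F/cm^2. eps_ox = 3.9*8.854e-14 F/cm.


Step 1: eps_ox = 3.9 * 8.854e-14 = 3.45306e-13 F/cm
Step 2: tox in cm = 19.75 nm * 1e-7 = 1.9750e-06 cm
Step 3: Cox = 3.45306e-13 / 1.9750e-06 = 1.75e-07 F/cm^2

1.75e-07


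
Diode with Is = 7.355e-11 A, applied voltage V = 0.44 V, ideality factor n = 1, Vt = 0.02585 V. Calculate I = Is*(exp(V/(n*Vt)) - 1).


Step 1: V/(n*Vt) = 0.44/(1*0.02585) = 17.0213
Step 2: exp(17.0213) = 2.4675e+07
Step 3: I = 7.355e-11 * (2.4675e+07 - 1) = 1.81e-03 A

1.81e-03


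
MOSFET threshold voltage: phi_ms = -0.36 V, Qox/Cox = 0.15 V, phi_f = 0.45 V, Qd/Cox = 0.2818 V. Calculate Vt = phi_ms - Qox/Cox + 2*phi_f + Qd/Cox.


Step 1: Vt = phi_ms - Qox/Cox + 2*phi_f + Qd/Cox
Step 2: Vt = -0.36 - 0.15 + 2*0.45 + 0.2818
Step 3: Vt = -0.36 - 0.15 + 0.9 + 0.2818
Step 4: Vt = 0.6718 V

0.6718


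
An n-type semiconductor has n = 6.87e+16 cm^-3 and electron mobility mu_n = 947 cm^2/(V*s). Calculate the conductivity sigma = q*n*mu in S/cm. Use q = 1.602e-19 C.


Step 1: sigma = q * n * mu
Step 2: sigma = 1.602e-19 * 6.87e+16 * 947
Step 3: sigma = 1.042e+01 S/cm

1.042e+01


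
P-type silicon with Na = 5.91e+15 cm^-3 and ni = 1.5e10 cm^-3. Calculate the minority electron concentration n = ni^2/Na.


Step 1: Majority hole concentration p ≈ Na = 5.91e+15 cm^-3
Step 2: n = ni^2 / Na = (1.5e10)^2 / 5.91e+15
Step 3: n = 3.81e+04 cm^-3

3.81e+04
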